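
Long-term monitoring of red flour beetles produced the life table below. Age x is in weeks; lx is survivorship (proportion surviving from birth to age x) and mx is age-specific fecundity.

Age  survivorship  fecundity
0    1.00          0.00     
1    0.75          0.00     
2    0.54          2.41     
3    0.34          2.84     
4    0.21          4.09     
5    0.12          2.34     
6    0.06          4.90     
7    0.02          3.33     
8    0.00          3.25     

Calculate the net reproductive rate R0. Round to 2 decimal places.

3.77

lx·mx by age: 0, 0, 1.3014, 0.9656, 0.8589, 0.2808, 0.294, 0.0666, 0
R0 = Σ lx·mx = 3.7673 → 3.77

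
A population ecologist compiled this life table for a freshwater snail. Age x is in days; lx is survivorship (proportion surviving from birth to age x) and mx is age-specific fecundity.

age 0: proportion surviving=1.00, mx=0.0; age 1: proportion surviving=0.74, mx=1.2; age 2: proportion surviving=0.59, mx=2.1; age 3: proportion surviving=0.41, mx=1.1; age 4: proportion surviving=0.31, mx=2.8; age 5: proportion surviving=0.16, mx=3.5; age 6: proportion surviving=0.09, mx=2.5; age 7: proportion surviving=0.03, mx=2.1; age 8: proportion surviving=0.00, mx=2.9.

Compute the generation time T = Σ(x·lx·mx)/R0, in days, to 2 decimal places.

2.98

lx·mx: 0, 0.888, 1.239, 0.451, 0.868, 0.56, 0.225, 0.063, 0 → R0 = 4.294
x·lx·mx: 0, 0.888, 2.478, 1.353, 3.472, 2.8, 1.35, 0.441, 0 → Σ = 12.782
T = 12.782 / 4.294 = 2.976712… → 2.98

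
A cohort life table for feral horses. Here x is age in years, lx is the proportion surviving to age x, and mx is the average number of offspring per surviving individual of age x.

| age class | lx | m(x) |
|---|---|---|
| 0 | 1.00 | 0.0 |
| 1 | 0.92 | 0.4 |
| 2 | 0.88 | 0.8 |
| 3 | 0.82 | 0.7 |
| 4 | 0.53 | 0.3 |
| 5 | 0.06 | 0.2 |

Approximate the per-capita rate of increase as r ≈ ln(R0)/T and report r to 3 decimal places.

0.259

R0 = Σ lx·mx = 0 + 0.368 + 0.704 + 0.574 + 0.159 + 0.012 = 1.817
Σ x·lx·mx = 4.194; T = 4.194/1.817 = 2.3082…
r ≈ ln(R0)/T = ln(1.817)/2.3082… = 0.25872… → 0.259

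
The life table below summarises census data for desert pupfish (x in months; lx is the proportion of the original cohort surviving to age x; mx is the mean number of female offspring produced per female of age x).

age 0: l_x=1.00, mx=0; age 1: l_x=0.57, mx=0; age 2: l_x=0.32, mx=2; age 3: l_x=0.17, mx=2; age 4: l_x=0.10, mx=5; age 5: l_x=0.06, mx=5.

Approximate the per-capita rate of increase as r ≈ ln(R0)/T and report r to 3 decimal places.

0.177

R0 = Σ lx·mx = 0 + 0 + 0.64 + 0.34 + 0.5 + 0.3 = 1.78
Σ x·lx·mx = 5.8; T = 5.8/1.78 = 3.25843…
r ≈ ln(R0)/T = ln(1.78)/3.25843… = 0.17696… → 0.177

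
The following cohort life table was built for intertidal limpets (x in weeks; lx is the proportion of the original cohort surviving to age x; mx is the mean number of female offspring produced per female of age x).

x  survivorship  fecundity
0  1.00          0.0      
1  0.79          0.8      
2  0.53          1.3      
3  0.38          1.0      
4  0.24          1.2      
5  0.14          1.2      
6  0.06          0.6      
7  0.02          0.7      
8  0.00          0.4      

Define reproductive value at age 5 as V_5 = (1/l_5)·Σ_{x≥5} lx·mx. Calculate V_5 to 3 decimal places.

lx·mx for x ≥ 5: 0.168, 0.036, 0.014, 0 → sum = 0.218
V_5 = 0.218 / l_5 = 0.218 / 0.14 = 1.557143… → 1.557

1.557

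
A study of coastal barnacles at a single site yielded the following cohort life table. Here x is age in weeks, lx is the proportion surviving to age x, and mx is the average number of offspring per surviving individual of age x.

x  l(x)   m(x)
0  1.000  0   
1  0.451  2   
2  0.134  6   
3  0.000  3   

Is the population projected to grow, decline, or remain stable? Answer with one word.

R0 = Σ lx·mx = 0 + 0.902 + 0.804 + 0 = 1.706
R0 > 1, so the population is growing.

growing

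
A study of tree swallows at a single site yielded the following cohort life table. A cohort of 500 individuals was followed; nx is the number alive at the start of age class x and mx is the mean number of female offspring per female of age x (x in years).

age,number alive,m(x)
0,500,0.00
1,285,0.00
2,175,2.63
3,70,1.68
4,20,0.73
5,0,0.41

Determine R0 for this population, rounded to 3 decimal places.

lx = nx/n0 = nx/500: 1, 0.57, 0.35, 0.14, 0.04, 0
lx·mx by age: 0, 0, 0.9205, 0.2352, 0.0292, 0
R0 = Σ lx·mx = 1.1849 → 1.185

1.185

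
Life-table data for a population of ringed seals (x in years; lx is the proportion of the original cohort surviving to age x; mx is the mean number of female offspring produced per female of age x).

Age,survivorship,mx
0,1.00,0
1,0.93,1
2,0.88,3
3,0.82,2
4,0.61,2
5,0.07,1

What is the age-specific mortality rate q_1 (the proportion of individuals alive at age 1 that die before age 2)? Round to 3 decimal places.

q_1 = (l_1 − l_2) / l_1 = (0.93 − 0.88) / 0.93
     = 0.05 / 0.93 = 0.053763… → 0.054

0.054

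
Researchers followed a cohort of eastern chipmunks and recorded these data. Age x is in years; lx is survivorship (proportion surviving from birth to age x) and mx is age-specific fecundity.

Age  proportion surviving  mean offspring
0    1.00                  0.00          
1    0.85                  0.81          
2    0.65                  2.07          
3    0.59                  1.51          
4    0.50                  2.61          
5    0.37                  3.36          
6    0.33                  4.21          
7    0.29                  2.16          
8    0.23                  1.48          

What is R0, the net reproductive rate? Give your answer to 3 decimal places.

7.829

lx·mx by age: 0, 0.6885, 1.3455, 0.8909, 1.305, 1.2432, 1.3893, 0.6264, 0.3404
R0 = Σ lx·mx = 7.8292 → 7.829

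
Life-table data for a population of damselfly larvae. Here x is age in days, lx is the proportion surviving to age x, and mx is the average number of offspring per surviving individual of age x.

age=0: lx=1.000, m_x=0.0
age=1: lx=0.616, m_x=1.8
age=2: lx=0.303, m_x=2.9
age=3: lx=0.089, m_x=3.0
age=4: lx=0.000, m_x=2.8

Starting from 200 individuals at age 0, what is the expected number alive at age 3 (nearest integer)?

Expected survivors = N0 · l_3 = 200 × 0.089 = 17.8 → 18

18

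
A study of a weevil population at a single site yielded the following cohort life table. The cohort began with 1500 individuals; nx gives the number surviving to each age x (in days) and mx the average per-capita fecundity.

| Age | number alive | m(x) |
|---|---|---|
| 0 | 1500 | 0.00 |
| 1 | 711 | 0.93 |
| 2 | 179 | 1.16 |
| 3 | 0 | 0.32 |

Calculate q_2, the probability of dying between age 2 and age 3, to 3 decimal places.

lx = nx/n0 = nx/1500: 1, 0.474, 0.11933…, 0
q_2 = (l_2 − l_3) / l_2 = (0.119333… − 0) / 0.119333…
     = 0.119333… / 0.119333… = 1 → 1.000

1.000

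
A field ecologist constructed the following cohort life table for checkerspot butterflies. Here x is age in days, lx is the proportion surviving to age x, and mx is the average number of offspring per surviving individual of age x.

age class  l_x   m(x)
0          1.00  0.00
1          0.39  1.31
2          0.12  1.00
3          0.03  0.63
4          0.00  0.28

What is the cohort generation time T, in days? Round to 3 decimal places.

lx·mx: 0, 0.5109, 0.12, 0.0189, 0 → R0 = 0.6498
x·lx·mx: 0, 0.5109, 0.24, 0.0567, 0 → Σ = 0.8076
T = 0.8076 / 0.6498 = 1.242844… → 1.243

1.243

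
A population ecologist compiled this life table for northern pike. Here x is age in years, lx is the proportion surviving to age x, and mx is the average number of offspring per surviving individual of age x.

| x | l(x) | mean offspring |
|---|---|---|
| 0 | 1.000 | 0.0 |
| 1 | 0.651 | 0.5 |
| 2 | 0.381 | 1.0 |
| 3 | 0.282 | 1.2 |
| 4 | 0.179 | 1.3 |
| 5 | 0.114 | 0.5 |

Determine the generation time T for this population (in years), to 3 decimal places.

2.487

lx·mx: 0, 0.3255, 0.381, 0.3384, 0.2327, 0.057 → R0 = 1.3346
x·lx·mx: 0, 0.3255, 0.762, 1.0152, 0.9308, 0.285 → Σ = 3.3185
T = 3.3185 / 1.3346 = 2.486513… → 2.487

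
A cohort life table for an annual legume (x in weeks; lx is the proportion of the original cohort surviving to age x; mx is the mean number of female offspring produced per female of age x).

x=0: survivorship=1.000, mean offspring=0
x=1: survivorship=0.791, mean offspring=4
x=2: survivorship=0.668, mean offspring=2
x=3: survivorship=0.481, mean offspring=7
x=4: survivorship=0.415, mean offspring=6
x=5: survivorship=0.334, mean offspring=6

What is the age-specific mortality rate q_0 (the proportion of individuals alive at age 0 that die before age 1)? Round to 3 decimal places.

0.209

q_0 = (l_0 − l_1) / l_0 = (1 − 0.791) / 1
     = 0.209 / 1 = 0.209 → 0.209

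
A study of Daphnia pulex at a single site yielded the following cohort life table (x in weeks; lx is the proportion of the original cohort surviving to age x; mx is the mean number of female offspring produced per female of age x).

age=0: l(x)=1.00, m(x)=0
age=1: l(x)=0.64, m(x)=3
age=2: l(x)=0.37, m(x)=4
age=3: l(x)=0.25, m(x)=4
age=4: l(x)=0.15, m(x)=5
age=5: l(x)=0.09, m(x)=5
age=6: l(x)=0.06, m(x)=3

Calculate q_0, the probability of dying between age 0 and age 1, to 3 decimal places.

0.360

q_0 = (l_0 − l_1) / l_0 = (1 − 0.64) / 1
     = 0.36 / 1 = 0.36 → 0.360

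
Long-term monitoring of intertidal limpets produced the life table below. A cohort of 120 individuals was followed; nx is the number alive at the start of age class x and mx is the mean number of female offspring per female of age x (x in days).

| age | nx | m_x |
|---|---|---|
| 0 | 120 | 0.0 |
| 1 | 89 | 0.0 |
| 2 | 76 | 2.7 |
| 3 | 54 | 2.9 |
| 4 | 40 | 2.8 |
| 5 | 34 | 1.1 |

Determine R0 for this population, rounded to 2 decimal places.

4.26

lx = nx/n0 = nx/120: 1, 0.74167…, 0.63333…, 0.45, 0.33333…, 0.28333…
lx·mx by age: 0, 0, 1.71…, 1.305, 0.933333…, 0.311667…
R0 = Σ lx·mx = 4.26… → 4.26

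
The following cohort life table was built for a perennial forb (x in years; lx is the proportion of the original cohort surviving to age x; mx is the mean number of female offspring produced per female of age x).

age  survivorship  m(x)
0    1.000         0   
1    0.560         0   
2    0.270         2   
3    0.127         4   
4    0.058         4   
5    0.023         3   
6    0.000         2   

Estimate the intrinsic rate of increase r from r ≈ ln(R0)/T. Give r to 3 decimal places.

0.104

R0 = Σ lx·mx = 0 + 0 + 0.54 + 0.508 + 0.232 + 0.069 + 0 = 1.349
Σ x·lx·mx = 3.877; T = 3.877/1.349 = 2.87398…
r ≈ ln(R0)/T = ln(1.349)/2.87398… = 0.10416… → 0.104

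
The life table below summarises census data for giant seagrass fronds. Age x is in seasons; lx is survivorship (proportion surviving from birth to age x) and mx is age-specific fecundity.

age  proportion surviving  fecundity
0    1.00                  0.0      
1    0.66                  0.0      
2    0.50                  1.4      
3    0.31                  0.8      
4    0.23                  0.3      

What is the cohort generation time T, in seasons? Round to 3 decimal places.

2.380

lx·mx: 0, 0, 0.7, 0.248, 0.069 → R0 = 1.017
x·lx·mx: 0, 0, 1.4, 0.744, 0.276 → Σ = 2.42
T = 2.42 / 1.017 = 2.379548… → 2.380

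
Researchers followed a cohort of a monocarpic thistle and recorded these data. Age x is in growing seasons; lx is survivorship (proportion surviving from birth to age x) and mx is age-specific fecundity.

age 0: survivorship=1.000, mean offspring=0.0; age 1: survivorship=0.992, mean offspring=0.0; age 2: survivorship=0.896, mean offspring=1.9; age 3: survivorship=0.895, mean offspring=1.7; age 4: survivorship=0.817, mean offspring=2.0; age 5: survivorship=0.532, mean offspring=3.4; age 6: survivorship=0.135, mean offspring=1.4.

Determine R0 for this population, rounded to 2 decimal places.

6.86

lx·mx by age: 0, 0, 1.7024, 1.5215, 1.634, 1.8088, 0.189
R0 = Σ lx·mx = 6.8557 → 6.86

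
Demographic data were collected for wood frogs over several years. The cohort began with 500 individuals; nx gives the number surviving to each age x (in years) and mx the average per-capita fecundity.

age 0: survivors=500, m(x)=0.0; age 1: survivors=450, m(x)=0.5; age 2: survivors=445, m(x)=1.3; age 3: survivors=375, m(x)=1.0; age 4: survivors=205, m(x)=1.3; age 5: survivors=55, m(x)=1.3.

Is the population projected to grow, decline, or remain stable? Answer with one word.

lx = nx/n0 = nx/500: 1, 0.9, 0.89, 0.75, 0.41, 0.11
R0 = Σ lx·mx = 0 + 0.45 + 1.157 + 0.75 + 0.533 + 0.143 = 3.033
R0 > 1, so the population is growing.

growing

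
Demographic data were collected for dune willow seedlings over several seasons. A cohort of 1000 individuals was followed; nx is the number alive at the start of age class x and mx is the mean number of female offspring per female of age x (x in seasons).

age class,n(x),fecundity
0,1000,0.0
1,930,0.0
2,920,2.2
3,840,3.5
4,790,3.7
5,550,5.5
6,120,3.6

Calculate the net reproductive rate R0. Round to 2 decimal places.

lx = nx/n0 = nx/1000: 1, 0.93, 0.92, 0.84, 0.79, 0.55, 0.12
lx·mx by age: 0, 0, 2.024, 2.94, 2.923, 3.025, 0.432
R0 = Σ lx·mx = 11.344 → 11.34

11.34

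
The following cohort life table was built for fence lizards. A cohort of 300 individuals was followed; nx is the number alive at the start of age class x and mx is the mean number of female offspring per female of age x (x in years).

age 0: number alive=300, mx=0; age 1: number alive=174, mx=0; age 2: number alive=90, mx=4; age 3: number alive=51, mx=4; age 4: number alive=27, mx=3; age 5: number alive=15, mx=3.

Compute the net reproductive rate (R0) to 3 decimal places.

lx = nx/n0 = nx/300: 1, 0.58, 0.3, 0.17, 0.09, 0.05
lx·mx by age: 0, 0, 1.2, 0.68, 0.27, 0.15
R0 = Σ lx·mx = 2.3 → 2.300

2.300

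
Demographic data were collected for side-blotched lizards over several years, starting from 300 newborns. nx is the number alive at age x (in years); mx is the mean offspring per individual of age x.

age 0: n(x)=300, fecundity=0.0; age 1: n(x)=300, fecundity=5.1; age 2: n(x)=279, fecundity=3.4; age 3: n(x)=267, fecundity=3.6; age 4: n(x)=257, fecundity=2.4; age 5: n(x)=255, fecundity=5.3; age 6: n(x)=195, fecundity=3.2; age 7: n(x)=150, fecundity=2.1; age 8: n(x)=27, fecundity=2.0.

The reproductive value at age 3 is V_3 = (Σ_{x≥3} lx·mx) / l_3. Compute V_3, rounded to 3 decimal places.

14.691

lx = nx/n0 = nx/300: 1, 1, 0.93, 0.89, 0.85667…, 0.85, 0.65, 0.5, 0.09
lx·mx for x ≥ 3: 3.204, 2.056…, 4.505, 2.08, 1.05, 0.18 → sum = 13.075…
V_3 = 13.075… / l_3 = 13.075… / 0.89 = 14.691011… → 14.691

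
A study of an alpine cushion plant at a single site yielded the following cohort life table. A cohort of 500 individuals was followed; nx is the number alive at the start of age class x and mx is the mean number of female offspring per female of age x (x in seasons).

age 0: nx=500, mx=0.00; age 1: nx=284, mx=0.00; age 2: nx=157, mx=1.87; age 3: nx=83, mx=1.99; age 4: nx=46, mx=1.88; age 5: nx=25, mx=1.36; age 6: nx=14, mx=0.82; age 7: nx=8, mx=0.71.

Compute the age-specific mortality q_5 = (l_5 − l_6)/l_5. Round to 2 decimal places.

lx = nx/n0 = nx/500: 1, 0.568, 0.314, 0.166, 0.092, 0.05, 0.028, 0.016
q_5 = (l_5 − l_6) / l_5 = (0.05 − 0.028) / 0.05
     = 0.022 / 0.05 = 0.44 → 0.44

0.44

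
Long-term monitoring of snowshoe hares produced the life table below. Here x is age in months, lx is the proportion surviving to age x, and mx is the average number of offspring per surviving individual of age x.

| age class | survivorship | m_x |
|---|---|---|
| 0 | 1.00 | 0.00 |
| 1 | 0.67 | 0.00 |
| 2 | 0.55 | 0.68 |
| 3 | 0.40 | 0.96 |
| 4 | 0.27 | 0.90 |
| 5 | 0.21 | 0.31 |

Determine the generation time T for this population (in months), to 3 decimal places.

lx·mx: 0, 0, 0.374, 0.384, 0.243, 0.0651 → R0 = 1.0661
x·lx·mx: 0, 0, 0.748, 1.152, 0.972, 0.3255 → Σ = 3.1975
T = 3.1975 / 1.0661 = 2.99925… → 2.999

2.999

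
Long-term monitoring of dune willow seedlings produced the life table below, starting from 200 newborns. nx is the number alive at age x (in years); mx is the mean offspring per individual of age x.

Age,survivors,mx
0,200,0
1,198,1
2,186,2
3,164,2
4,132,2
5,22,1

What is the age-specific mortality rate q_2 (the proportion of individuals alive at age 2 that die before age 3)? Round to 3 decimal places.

0.118

lx = nx/n0 = nx/200: 1, 0.99, 0.93, 0.82, 0.66, 0.11
q_2 = (l_2 − l_3) / l_2 = (0.93 − 0.82) / 0.93
     = 0.11 / 0.93 = 0.11828… → 0.118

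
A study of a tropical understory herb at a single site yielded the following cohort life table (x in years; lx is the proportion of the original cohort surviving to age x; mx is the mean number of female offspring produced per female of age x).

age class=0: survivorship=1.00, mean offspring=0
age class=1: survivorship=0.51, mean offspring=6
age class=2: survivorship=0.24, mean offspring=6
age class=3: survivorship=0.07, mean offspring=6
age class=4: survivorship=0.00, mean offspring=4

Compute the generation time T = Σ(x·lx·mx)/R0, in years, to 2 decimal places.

1.46

lx·mx: 0, 3.06, 1.44, 0.42, 0 → R0 = 4.92
x·lx·mx: 0, 3.06, 2.88, 1.26, 0 → Σ = 7.2
T = 7.2 / 4.92 = 1.463415… → 1.46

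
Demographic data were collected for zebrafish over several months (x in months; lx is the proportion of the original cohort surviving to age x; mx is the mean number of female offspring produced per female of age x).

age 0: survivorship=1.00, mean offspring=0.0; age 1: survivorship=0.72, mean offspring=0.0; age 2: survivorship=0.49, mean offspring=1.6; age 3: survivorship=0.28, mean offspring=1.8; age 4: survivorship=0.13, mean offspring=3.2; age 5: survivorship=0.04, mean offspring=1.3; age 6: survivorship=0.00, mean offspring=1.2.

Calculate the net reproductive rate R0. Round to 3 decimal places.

1.756

lx·mx by age: 0, 0, 0.784, 0.504, 0.416, 0.052, 0
R0 = Σ lx·mx = 1.756 → 1.756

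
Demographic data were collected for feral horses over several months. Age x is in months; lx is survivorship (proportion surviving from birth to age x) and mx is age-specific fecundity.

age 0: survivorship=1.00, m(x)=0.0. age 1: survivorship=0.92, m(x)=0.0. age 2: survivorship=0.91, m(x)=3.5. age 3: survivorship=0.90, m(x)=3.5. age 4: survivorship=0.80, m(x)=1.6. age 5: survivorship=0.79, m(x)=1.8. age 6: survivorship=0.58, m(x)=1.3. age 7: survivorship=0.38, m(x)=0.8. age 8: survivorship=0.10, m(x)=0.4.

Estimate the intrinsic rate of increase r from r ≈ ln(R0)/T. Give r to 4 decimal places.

0.6702

R0 = Σ lx·mx = 0 + 0 + 3.185 + 3.15 + 1.28 + 1.422 + 0.754 + 0.304 + 0.04 = 10.135
Σ x·lx·mx = 35.022; T = 35.022/10.135 = 3.45555…
r ≈ ln(R0)/T = ln(10.135)/3.45555… = 0.670225… → 0.6702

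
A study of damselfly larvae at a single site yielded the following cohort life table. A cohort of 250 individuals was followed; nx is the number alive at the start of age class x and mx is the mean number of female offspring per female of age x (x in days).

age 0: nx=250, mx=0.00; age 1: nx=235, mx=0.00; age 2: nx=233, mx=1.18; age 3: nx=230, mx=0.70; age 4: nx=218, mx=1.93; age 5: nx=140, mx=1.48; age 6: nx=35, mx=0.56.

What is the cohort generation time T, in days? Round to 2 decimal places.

lx = nx/n0 = nx/250: 1, 0.94, 0.932, 0.92, 0.872, 0.56, 0.14
lx·mx: 0, 0, 1.09976, 0.644, 1.68296, 0.8288, 0.0784 → R0 = 4.33392
x·lx·mx: 0, 0, 2.19952, 1.932, 6.73184, 4.144, 0.4704 → Σ = 15.47776
T = 15.47776 / 4.33392 = 3.571307… → 3.57

3.57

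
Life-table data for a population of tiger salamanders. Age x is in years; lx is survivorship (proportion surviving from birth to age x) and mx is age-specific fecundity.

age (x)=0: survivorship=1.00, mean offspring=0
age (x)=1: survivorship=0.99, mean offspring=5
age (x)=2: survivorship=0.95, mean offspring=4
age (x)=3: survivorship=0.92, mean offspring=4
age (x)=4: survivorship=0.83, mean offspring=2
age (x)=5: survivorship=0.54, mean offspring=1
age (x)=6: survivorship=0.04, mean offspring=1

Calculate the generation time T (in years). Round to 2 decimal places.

lx·mx: 0, 4.95, 3.8, 3.68, 1.66, 0.54, 0.04 → R0 = 14.67
x·lx·mx: 0, 4.95, 7.6, 11.04, 6.64, 2.7, 0.24 → Σ = 33.17
T = 33.17 / 14.67 = 2.261077… → 2.26

2.26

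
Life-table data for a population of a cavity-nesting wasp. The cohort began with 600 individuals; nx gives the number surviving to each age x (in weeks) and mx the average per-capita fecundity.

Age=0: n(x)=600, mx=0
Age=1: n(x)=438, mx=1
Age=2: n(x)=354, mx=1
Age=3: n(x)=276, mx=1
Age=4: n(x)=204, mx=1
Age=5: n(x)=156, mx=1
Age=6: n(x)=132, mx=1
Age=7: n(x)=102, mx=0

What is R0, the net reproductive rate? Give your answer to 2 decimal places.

2.60

lx = nx/n0 = nx/600: 1, 0.73, 0.59, 0.46, 0.34, 0.26, 0.22, 0.17
lx·mx by age: 0, 0.73, 0.59, 0.46, 0.34, 0.26, 0.22, 0
R0 = Σ lx·mx = 2.6 → 2.60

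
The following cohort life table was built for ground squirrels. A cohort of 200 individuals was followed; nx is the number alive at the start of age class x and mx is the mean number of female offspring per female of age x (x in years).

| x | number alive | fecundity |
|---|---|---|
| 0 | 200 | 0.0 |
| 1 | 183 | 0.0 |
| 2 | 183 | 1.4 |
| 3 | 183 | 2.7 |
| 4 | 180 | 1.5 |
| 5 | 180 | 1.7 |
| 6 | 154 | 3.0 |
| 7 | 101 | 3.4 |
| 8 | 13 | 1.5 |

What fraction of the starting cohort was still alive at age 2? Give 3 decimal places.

l_2 = n_2/n_0 = 183/200 = 0.915 → 0.915

0.915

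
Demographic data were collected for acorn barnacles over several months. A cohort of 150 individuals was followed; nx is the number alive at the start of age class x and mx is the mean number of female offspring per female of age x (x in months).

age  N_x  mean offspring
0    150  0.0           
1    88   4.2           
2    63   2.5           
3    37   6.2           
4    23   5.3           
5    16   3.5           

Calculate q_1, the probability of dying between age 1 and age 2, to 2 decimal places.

lx = nx/n0 = nx/150: 1, 0.58667…, 0.42, 0.24667…, 0.15333…, 0.10667…
q_1 = (l_1 − l_2) / l_1 = (0.586667… − 0.42) / 0.586667…
     = 0.166667… / 0.586667… = 0.284091… → 0.28

0.28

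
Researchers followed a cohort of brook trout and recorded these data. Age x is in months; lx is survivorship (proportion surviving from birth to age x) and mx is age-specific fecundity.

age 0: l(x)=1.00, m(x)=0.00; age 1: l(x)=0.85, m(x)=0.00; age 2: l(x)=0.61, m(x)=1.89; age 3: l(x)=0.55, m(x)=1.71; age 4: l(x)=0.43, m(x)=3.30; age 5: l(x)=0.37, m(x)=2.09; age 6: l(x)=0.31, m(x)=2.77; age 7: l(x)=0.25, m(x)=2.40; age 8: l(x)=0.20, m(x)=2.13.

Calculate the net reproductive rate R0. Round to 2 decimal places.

6.17

lx·mx by age: 0, 0, 1.1529, 0.9405, 1.419, 0.7733, 0.8587, 0.6, 0.426
R0 = Σ lx·mx = 6.1704 → 6.17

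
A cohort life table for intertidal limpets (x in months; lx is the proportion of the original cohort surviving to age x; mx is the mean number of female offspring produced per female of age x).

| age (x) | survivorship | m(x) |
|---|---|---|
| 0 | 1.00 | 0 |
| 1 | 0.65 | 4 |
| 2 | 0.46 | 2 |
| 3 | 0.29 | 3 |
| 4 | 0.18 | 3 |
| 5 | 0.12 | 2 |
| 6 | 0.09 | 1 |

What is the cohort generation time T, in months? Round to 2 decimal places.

2.08

lx·mx: 0, 2.6, 0.92, 0.87, 0.54, 0.24, 0.09 → R0 = 5.26
x·lx·mx: 0, 2.6, 1.84, 2.61, 2.16, 1.2, 0.54 → Σ = 10.95
T = 10.95 / 5.26 = 2.081749… → 2.08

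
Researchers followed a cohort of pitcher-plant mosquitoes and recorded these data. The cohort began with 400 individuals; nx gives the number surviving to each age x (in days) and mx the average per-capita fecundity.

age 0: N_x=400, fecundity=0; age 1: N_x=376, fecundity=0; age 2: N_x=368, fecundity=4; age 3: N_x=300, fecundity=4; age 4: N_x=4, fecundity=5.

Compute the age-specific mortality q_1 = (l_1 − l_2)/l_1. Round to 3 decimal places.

lx = nx/n0 = nx/400: 1, 0.94, 0.92, 0.75, 0.01
q_1 = (l_1 − l_2) / l_1 = (0.94 − 0.92) / 0.94
     = 0.02 / 0.94 = 0.021277… → 0.021

0.021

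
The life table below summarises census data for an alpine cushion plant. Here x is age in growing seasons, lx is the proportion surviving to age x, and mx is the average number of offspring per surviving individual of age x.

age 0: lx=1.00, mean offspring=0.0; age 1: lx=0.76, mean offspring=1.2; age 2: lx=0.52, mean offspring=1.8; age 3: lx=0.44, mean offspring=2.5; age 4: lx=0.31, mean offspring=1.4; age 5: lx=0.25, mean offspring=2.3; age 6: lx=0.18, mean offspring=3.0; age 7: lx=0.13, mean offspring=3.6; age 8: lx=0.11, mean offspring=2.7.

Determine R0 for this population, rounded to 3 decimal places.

5.262

lx·mx by age: 0, 0.912, 0.936, 1.1, 0.434, 0.575, 0.54, 0.468, 0.297
R0 = Σ lx·mx = 5.262 → 5.262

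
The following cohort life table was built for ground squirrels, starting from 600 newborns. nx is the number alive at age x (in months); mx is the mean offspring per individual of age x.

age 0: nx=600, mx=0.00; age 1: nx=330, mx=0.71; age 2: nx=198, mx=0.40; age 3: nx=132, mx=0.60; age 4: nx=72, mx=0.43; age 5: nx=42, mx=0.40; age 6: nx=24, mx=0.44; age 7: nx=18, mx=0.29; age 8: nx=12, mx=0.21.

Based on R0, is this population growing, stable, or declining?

declining

lx = nx/n0 = nx/600: 1, 0.55, 0.33, 0.22, 0.12, 0.07, 0.04, 0.03, 0.02
R0 = Σ lx·mx = 0 + 0.3905 + 0.132 + 0.132 + 0.0516 + 0.028 + 0.0176 + 0.0087 + 0.0042 = 0.7646
R0 < 1, so the population is declining.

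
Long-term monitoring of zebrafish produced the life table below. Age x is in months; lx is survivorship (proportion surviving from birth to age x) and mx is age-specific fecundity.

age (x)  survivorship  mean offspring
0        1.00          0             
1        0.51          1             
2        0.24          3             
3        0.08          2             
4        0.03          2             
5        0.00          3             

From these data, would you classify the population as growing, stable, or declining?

growing

R0 = Σ lx·mx = 0 + 0.51 + 0.72 + 0.16 + 0.06 + 0 = 1.45
R0 > 1, so the population is growing.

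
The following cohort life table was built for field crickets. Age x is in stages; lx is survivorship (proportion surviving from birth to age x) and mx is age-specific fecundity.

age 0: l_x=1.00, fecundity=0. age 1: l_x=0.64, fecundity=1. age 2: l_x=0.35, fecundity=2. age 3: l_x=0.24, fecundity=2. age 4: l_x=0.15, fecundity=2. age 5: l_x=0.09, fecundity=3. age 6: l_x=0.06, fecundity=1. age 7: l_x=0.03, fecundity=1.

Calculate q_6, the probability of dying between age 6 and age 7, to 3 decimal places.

0.500

q_6 = (l_6 − l_7) / l_6 = (0.06 − 0.03) / 0.06
     = 0.03 / 0.06 = 0.5 → 0.500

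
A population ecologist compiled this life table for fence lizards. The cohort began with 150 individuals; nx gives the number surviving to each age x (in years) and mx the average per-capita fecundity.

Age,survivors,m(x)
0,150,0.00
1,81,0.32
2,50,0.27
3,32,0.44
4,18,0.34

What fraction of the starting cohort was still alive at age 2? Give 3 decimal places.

0.333

l_2 = n_2/n_0 = 50/150 = 0.333333… → 0.333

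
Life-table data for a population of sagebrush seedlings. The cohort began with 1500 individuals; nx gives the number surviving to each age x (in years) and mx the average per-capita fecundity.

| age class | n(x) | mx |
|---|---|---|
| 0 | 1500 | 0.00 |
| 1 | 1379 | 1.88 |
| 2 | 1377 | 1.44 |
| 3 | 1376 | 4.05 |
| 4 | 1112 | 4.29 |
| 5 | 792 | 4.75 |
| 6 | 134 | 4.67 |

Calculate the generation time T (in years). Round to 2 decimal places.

3.36

lx = nx/n0 = nx/1500: 1, 0.91933…, 0.918, 0.91733…, 0.74133…, 0.528, 0.08933…
lx·mx: 0, 1.728347…, 1.32192, 3.7152…, 3.18032…, 2.508, 0.417187… → R0 = 12.870973…
x·lx·mx: 0, 1.728347…, 2.64384, 11.1456…, 12.72128…, 12.54, 2.50312… → Σ = 43.282187…
T = 43.282187… / 12.870973… = 3.362775… → 3.36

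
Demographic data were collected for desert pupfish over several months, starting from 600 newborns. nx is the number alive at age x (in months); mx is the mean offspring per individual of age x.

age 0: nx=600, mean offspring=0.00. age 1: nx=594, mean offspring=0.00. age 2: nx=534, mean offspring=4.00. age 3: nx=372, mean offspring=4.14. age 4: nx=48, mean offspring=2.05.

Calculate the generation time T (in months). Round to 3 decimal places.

lx = nx/n0 = nx/600: 1, 0.99, 0.89, 0.62, 0.08
lx·mx: 0, 0, 3.56, 2.5668, 0.164 → R0 = 6.2908
x·lx·mx: 0, 0, 7.12, 7.7004, 0.656 → Σ = 15.4764
T = 15.4764 / 6.2908 = 2.460164… → 2.460

2.460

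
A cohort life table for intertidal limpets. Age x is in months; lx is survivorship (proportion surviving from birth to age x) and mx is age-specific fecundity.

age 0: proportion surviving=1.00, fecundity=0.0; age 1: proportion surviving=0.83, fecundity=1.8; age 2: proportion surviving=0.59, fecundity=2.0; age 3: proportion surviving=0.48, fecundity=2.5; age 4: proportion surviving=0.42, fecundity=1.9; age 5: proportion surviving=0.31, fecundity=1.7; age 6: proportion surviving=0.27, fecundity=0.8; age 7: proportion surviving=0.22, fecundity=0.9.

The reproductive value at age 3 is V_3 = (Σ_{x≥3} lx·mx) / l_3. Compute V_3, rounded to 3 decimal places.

lx·mx for x ≥ 3: 1.2, 0.798, 0.527, 0.216, 0.198 → sum = 2.939
V_3 = 2.939 / l_3 = 2.939 / 0.48 = 6.122917… → 6.123

6.123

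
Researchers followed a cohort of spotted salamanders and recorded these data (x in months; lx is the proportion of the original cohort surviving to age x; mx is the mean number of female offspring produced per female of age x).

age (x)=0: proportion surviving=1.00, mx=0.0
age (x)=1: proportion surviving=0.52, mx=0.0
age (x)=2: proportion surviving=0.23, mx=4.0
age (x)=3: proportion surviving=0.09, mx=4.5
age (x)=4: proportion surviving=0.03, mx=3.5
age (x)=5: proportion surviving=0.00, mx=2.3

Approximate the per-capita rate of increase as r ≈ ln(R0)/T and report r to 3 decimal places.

0.147

R0 = Σ lx·mx = 0 + 0 + 0.92 + 0.405 + 0.105 + 0 = 1.43
Σ x·lx·mx = 3.475; T = 3.475/1.43 = 2.43007…
r ≈ ln(R0)/T = ln(1.43)/2.43007… = 0.14719… → 0.147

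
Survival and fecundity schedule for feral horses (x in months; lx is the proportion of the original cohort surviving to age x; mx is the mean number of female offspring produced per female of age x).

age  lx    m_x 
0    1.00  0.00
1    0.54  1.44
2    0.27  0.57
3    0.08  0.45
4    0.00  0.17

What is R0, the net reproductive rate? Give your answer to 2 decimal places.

0.97

lx·mx by age: 0, 0.7776, 0.1539, 0.036, 0
R0 = Σ lx·mx = 0.9675 → 0.97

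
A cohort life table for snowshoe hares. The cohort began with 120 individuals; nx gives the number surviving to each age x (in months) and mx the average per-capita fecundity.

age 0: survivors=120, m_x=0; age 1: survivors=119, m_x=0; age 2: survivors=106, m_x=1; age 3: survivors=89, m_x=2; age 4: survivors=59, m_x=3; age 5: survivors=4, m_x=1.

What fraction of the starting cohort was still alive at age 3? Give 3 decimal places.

0.742

l_3 = n_3/n_0 = 89/120 = 0.741667… → 0.742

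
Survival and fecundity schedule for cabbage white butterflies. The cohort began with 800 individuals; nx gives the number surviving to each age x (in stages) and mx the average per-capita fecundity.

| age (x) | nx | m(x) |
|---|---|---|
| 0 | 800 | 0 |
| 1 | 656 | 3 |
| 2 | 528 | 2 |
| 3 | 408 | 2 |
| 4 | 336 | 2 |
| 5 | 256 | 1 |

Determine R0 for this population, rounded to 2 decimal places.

5.96

lx = nx/n0 = nx/800: 1, 0.82, 0.66, 0.51, 0.42, 0.32
lx·mx by age: 0, 2.46, 1.32, 1.02, 0.84, 0.32
R0 = Σ lx·mx = 5.96 → 5.96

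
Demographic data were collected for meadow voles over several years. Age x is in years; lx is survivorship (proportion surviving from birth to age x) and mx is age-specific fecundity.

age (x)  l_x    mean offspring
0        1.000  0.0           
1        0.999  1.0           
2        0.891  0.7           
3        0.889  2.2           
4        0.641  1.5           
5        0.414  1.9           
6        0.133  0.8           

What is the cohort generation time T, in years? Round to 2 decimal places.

3.04

lx·mx: 0, 0.999, 0.6237, 1.9558, 0.9615, 0.7866, 0.1064 → R0 = 5.433
x·lx·mx: 0, 0.999, 1.2474, 5.8674, 3.846, 3.933, 0.6384 → Σ = 16.5312
T = 16.5312 / 5.433 = 3.042739… → 3.04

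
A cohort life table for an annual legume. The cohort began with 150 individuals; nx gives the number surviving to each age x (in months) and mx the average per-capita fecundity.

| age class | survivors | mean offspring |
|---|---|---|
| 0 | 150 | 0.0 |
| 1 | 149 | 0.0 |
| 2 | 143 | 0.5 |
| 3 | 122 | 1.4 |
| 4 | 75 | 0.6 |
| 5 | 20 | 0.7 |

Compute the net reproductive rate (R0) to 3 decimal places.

2.009

lx = nx/n0 = nx/150: 1, 0.99333…, 0.95333…, 0.81333…, 0.5, 0.13333…
lx·mx by age: 0, 0, 0.476667…, 1.138667…, 0.3, 0.093333…
R0 = Σ lx·mx = 2.008667… → 2.009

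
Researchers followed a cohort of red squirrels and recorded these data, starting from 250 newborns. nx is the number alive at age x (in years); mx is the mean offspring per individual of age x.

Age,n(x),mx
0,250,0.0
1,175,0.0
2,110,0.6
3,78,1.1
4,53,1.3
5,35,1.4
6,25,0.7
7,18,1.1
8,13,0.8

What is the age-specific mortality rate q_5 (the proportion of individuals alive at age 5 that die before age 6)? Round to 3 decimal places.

0.286

lx = nx/n0 = nx/250: 1, 0.7, 0.44, 0.312, 0.212, 0.14, 0.1, 0.072, 0.052
q_5 = (l_5 − l_6) / l_5 = (0.14 − 0.1) / 0.14
     = 0.04 / 0.14 = 0.285714… → 0.286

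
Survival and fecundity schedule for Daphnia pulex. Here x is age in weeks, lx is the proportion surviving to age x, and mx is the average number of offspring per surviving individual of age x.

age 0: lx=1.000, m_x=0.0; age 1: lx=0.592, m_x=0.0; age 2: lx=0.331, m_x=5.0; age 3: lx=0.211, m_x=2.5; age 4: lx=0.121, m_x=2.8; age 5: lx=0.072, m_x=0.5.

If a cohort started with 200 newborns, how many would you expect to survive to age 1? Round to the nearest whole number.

118

Expected survivors = N0 · l_1 = 200 × 0.592 = 118.4 → 118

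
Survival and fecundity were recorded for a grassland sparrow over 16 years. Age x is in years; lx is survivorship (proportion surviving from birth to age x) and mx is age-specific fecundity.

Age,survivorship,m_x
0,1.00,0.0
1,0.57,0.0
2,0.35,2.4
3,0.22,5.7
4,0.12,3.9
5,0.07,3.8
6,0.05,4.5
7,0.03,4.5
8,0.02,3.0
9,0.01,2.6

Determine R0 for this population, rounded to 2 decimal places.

lx·mx by age: 0, 0, 0.84, 1.254, 0.468, 0.266, 0.225, 0.135, 0.06, 0.026
R0 = Σ lx·mx = 3.274 → 3.27

3.27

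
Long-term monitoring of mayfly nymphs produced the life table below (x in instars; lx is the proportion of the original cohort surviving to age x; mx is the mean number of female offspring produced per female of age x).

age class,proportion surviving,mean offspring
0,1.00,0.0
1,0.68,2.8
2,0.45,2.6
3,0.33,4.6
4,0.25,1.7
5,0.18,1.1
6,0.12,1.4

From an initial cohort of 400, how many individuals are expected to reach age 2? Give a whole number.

180

Expected survivors = N0 · l_2 = 400 × 0.45 = 180 → 180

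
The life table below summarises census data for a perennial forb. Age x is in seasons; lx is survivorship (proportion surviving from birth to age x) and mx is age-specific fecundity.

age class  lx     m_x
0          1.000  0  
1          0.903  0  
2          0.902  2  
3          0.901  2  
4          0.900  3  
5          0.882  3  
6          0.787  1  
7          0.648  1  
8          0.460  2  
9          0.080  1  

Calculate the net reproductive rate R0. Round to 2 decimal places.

lx·mx by age: 0, 0, 1.804, 1.802, 2.7, 2.646, 0.787, 0.648, 0.92, 0.08
R0 = Σ lx·mx = 11.387 → 11.39

11.39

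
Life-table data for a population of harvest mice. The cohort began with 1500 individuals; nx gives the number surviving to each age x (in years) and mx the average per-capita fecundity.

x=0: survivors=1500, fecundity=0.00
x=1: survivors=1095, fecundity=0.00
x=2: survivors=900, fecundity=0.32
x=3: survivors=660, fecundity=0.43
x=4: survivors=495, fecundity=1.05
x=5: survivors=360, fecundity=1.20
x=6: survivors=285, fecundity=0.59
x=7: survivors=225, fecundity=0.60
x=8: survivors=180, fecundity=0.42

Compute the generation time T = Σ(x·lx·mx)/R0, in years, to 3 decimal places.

lx = nx/n0 = nx/1500: 1, 0.73, 0.6, 0.44, 0.33, 0.24, 0.19, 0.15, 0.12
lx·mx: 0, 0, 0.192, 0.1892, 0.3465, 0.288, 0.1121, 0.09, 0.0504 → R0 = 1.2682
x·lx·mx: 0, 0, 0.384, 0.5676, 1.386, 1.44, 0.6726, 0.63, 0.4032 → Σ = 5.4834
T = 5.4834 / 1.2682 = 4.323766… → 4.324

4.324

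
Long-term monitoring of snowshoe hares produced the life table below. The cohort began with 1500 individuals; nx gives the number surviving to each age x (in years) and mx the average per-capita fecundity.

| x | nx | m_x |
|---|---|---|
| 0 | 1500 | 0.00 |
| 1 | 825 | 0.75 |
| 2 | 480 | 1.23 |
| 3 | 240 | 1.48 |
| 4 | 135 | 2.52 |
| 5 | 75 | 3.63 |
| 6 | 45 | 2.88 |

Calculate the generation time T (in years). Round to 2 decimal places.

2.76

lx = nx/n0 = nx/1500: 1, 0.55, 0.32, 0.16, 0.09, 0.05, 0.03
lx·mx: 0, 0.4125, 0.3936, 0.2368, 0.2268, 0.1815, 0.0864 → R0 = 1.5376
x·lx·mx: 0, 0.4125, 0.7872, 0.7104, 0.9072, 0.9075, 0.5184 → Σ = 4.2432
T = 4.2432 / 1.5376 = 2.759625… → 2.76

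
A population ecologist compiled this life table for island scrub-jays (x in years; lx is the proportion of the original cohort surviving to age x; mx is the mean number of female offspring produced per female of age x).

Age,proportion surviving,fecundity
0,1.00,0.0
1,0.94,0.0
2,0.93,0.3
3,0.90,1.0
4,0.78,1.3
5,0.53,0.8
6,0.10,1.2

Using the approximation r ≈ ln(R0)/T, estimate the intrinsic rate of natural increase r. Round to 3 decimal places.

0.271

R0 = Σ lx·mx = 0 + 0 + 0.279 + 0.9 + 1.014 + 0.424 + 0.12 = 2.737
Σ x·lx·mx = 10.154; T = 10.154/2.737 = 3.7099…
r ≈ ln(R0)/T = ln(2.737)/3.7099… = 0.2714… → 0.271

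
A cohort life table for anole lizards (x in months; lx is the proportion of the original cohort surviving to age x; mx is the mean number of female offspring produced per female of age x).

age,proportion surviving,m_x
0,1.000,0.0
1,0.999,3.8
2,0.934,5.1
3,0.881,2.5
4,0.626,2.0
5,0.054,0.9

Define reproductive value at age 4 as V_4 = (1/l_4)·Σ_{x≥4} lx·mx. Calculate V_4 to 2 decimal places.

2.08

lx·mx for x ≥ 4: 1.252, 0.0486 → sum = 1.3006
V_4 = 1.3006 / l_4 = 1.3006 / 0.626 = 2.077636… → 2.08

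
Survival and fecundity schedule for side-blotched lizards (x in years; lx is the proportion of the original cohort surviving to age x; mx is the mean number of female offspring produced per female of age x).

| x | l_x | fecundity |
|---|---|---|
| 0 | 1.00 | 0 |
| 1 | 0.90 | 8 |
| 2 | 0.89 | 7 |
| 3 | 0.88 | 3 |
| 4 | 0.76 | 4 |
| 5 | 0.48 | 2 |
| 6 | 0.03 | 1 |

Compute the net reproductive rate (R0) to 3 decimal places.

20.100

lx·mx by age: 0, 7.2, 6.23, 2.64, 3.04, 0.96, 0.03
R0 = Σ lx·mx = 20.1 → 20.100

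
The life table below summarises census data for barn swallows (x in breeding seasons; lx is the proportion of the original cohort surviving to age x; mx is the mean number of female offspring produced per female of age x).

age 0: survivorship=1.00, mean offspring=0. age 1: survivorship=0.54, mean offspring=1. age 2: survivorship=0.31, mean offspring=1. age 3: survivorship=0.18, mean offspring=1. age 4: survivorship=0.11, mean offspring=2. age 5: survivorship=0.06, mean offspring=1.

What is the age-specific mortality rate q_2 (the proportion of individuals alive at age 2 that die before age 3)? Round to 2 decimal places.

q_2 = (l_2 − l_3) / l_2 = (0.31 − 0.18) / 0.31
     = 0.13 / 0.31 = 0.419355… → 0.42

0.42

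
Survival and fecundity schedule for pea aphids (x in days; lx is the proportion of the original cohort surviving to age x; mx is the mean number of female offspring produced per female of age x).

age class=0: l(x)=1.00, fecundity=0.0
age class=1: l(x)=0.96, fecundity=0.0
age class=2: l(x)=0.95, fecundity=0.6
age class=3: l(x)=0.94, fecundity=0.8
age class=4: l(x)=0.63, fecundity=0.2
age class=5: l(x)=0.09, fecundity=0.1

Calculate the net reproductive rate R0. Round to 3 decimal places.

1.457

lx·mx by age: 0, 0, 0.57, 0.752, 0.126, 0.009
R0 = Σ lx·mx = 1.457 → 1.457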